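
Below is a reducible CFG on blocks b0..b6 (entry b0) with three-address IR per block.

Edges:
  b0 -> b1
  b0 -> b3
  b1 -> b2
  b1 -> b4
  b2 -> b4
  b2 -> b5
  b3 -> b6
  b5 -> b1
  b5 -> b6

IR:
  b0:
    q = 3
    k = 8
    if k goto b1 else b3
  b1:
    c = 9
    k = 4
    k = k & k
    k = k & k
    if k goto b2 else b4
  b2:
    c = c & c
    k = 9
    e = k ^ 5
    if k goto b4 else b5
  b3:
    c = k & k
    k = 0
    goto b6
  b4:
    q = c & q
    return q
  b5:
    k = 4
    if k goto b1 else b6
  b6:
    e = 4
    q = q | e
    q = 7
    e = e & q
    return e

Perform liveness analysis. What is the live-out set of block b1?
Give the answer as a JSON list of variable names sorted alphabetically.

Answer: ["c", "q"]

Derivation:
Block summaries:
  b0 def {k,q} use ∅
  b1 def {c,k} use ∅
  b2 def {c,e,k} use {c}
  b3 def {c,k} use {k}
  b4 def {q} use {c,q}
  b5 def {k} use ∅
  b6 def {e,q} use {q}

Liveness:
  b0 li=∅ lo={k,q}
  b1 li={q} lo={c,q}
  b2 li={c,q} lo={c,q}
  b3 li={k,q} lo={q}
  b4 li={c,q} lo=∅
  b5 li={q} lo={q}
  b6 li={q} lo=∅

live-out(b1) = ["c", "q"]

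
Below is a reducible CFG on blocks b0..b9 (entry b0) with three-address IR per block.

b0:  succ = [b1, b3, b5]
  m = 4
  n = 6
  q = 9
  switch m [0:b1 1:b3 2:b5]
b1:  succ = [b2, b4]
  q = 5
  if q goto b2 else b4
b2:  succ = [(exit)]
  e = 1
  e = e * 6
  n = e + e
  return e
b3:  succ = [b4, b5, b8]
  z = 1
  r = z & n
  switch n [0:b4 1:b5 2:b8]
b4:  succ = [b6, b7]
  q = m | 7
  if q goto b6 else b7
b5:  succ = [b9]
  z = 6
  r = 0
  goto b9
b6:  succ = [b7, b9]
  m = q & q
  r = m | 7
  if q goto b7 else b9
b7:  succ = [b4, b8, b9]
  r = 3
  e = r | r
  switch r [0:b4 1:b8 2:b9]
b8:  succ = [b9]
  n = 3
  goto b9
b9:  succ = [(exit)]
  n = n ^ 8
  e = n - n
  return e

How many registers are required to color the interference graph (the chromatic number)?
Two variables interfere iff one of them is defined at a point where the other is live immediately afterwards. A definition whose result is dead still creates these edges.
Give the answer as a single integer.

def/use:
  b0: {m,n,q} / ∅
  b1: {q} / ∅
  b2: {e,n} / ∅
  b3: {r,z} / {n}
  b4: {q} / {m}
  b5: {r,z} / ∅
  b6: {m,r} / {q}
  b7: {e,r} / ∅
  b8: {n} / ∅
  b9: {e,n} / {n}

Liveness:
  b0: in=∅ out={m,n}
  b1: in={m,n} out={m,n}
  b2: in=∅ out=∅
  b3: in={m,n} out={m,n}
  b4: in={m,n} out={m,n,q}
  b5: in={n} out={n}
  b6: in={n,q} out={m,n}
  b7: in={m,n} out={m,n}
  b8: in=∅ out={n}
  b9: in={n} out=∅

Interfere edges:
  e: {m,n,r}
  m: {e,n,q,r,z}
  n: {e,m,q,r,z}
  q: {m,n,r}
  r: {e,m,n,q}
  z: {m,n}

Registers:
  {e,m,n,r} pairwise interfere (4-clique) ⇒ χ ≥ 4
  assign e→r3 m→r0 n→r1 q→r3 r→r2 z→r2 — no edge inside a register ⇒ χ ≤ 4
  χ = 4

Answer: 4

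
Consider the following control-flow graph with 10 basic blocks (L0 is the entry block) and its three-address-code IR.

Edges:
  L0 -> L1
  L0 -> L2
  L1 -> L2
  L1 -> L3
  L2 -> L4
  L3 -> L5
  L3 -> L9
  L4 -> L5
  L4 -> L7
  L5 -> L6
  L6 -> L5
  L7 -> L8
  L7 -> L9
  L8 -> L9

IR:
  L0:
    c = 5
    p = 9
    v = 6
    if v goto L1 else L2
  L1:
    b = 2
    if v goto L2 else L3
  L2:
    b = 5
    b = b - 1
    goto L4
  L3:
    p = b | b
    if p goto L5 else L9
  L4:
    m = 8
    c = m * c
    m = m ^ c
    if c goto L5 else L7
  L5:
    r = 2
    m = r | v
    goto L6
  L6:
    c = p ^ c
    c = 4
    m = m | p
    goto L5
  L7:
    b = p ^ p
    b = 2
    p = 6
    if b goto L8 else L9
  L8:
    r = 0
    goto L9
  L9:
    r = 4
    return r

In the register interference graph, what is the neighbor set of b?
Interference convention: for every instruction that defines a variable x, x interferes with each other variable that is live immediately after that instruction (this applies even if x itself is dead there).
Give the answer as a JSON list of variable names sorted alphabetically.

Answer: ["c", "p", "v"]

Analysis:
Block summaries:
  L0 def {c,p,v} use ∅
  L1 def {b} use {v}
  L2 def {b} use ∅
  L3 def {p} use {b}
  L4 def {c,m} use {c}
  L5 def {m,r} use {v}
  L6 def {c,m} use {c,m,p}
  L7 def {b,p} use {p}
  L8 def {r} use ∅
  L9 def {r} use ∅

Backward fixpoint:
  L0: in=∅ out={c,p,v}
  L1: in={c,p,v} out={b,c,p,v}
  L2: in={c,p,v} out={c,p,v}
  L3: in={b,c,v} out={c,p,v}
  L4: in={c,p,v} out={c,p,v}
  L5: in={c,p,v} out={c,m,p,v}
  L6: in={c,m,p,v} out={c,p,v}
  L7: in={p} out=∅
  L8: in=∅ out=∅
  L9: in=∅ out=∅

Interfere edges:
  b — {c,p,v}
  c — {b,m,p,r,v}
  m — {c,p,v}
  p — {b,c,m,r,v}
  r — {c,p,v}
  v — {b,c,m,p,r}

N(b) = ["c", "p", "v"]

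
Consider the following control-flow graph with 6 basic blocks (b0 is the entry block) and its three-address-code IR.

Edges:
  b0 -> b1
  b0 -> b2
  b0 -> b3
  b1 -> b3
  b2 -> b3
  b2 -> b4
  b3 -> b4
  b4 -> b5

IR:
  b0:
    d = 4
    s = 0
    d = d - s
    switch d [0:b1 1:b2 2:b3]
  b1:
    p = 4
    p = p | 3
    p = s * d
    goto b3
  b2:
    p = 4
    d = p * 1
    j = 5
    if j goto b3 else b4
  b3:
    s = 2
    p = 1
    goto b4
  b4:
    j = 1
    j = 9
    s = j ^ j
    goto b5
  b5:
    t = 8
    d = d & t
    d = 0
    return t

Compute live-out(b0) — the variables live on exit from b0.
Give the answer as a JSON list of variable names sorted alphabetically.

Answer: ["d", "s"]

Derivation:
Block summaries:
  b0: {d,s} / ∅
  b1: {p} / {d,s}
  b2: {d,j,p} / ∅
  b3: {p,s} / ∅
  b4: {j,s} / ∅
  b5: {d,t} / {d}

Backward fixpoint:
  live b0: ∅→{d,s}
  live b1: {d,s}→{d}
  live b2: ∅→{d}
  live b3: {d}→{d}
  live b4: {d}→{d}
  live b5: {d}→∅

live-out(b0) = ["d", "s"]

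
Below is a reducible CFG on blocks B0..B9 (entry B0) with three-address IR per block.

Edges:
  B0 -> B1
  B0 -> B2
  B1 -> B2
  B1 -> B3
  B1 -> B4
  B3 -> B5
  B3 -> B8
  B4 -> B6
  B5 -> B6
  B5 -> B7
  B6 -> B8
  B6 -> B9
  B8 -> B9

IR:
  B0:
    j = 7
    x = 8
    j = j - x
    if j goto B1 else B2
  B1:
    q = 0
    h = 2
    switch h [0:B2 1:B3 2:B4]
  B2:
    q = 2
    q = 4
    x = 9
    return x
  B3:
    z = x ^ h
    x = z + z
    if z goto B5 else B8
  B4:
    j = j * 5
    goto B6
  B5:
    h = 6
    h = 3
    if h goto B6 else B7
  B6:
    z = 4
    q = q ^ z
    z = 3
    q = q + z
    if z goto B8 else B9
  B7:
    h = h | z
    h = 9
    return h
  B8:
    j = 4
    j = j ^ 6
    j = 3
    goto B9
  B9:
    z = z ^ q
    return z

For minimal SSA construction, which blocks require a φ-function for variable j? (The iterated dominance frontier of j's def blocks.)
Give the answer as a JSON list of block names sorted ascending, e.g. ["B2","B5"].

idom tree: B1←B0 B2←B0 B3←B1 B4←B1 B5←B3 B6←B1 B7←B5 B8←B1 B9←B1
Join-block Dom:
  B2: preds {B0,B1}: {B0} ∩ {B0,B1} = {B0}; idom=B0
  B6: preds {B4,B5}: {B0,B1,B4} ∩ {B0,B1,B3,B5} = {B0,B1}; idom=B1
  B8: preds {B3,B6}: {B0,B1,B3} ∩ {B0,B1,B6} = {B0,B1}; idom=B1
  B9: preds {B6,B8}: {B0,B1,B6} ∩ {B0,B1,B8} = {B0,B1}; idom=B1

Frontier:
  B2←B0: walk · to B0
  B2←B1: walk B1 to B0
  B6←B4: walk B4 to B1
  B6←B5: walk B5→B3 to B1
  B8←B3: walk B3 to B1
  B8←B6: walk B6 to B1
  B9←B6: walk B6 to B1
  B9←B8: walk B8 to B1
  DF(B0)=∅
  DF(B1)={B2}
  DF(B2)=∅
  DF(B3)={B6,B8}
  DF(B4)={B6}
  DF(B5)={B6}
  DF(B6)={B8,B9}
  DF(B7)=∅
  DF(B8)={B9}
  DF(B9)=∅

φ for j: defs {B0,B4,B8}
  DF⁺ = {B6,B8,B9}

Answer: ["B6", "B8", "B9"]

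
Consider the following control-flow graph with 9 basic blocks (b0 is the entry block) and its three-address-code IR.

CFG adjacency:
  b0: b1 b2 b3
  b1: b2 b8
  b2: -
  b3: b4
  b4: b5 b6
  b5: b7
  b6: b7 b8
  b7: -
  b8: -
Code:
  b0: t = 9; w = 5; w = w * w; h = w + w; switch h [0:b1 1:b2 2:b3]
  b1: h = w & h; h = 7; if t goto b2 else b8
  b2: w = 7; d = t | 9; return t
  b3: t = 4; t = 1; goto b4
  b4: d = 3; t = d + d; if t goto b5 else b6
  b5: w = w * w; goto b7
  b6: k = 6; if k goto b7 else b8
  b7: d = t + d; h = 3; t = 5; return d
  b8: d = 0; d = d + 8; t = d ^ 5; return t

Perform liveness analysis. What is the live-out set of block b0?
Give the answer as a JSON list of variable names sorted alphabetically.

Answer: ["h", "t", "w"]

Working:
def/use:
  b0: def={h,t,w} ue=∅
  b1: def={h} ue={h,t,w}
  b2: def={d,w} ue={t}
  b3: def={t} ue=∅
  b4: def={d,t} ue=∅
  b5: def={w} ue={w}
  b6: def={k} ue=∅
  b7: def={d,h,t} ue={d,t}
  b8: def={d,t} ue=∅

Liveness:
  b0 li=∅ lo={h,t,w}
  b1 li={h,t,w} lo={t}
  b2 li={t} lo=∅
  b3 li={w} lo={w}
  b4 li={w} lo={d,t,w}
  b5 li={d,t,w} lo={d,t}
  b6 li={d,t} lo={d,t}
  b7 li={d,t} lo=∅
  b8 li=∅ lo=∅

live-out(b0) = ["h", "t", "w"]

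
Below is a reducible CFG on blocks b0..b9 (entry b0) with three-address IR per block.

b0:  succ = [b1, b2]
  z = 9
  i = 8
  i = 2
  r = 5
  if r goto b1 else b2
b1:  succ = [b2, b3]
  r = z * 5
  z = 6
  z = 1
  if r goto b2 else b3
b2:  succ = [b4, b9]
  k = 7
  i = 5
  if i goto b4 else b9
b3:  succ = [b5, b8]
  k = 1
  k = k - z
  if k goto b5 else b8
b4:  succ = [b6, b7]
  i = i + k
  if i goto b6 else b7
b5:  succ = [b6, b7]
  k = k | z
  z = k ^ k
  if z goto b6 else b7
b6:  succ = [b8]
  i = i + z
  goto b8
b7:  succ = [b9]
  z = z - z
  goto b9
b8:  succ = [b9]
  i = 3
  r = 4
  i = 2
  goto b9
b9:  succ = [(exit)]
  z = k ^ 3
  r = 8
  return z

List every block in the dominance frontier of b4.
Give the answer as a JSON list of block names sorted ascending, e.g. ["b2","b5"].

Answer: ["b6", "b7"]

Working:
idom tree: b1←b0 b2←b0 b3←b1 b4←b2 b5←b3 b6←b0 b7←b0 b8←b0 b9←b0
Join-block Dom:
  b2: preds {b0,b1}: {b0} ∩ {b0,b1} = {b0}; idom=b0
  b6: preds {b4,b5}: {b0,b2,b4} ∩ {b0,b1,b3,b5} = {b0}; idom=b0
  b7: preds {b4,b5}: {b0,b2,b4} ∩ {b0,b1,b3,b5} = {b0}; idom=b0
  b8: preds {b3,b6}: {b0,b1,b3} ∩ {b0,b6} = {b0}; idom=b0
  b9: preds {b2,b7,b8}: {b0,b2} ∩ {b0,b7} ∩ {b0,b8} = {b0}; idom=b0

Frontier:
  b2←b0: walk · to b0
  b2←b1: walk b1 to b0
  b6←b4: walk b4→b2 to b0
  b6←b5: walk b5→b3→b1 to b0
  b7←b4: walk b4→b2 to b0
  b7←b5: walk b5→b3→b1 to b0
  b8←b3: walk b3→b1 to b0
  b8←b6: walk b6 to b0
  b9←b2: walk b2 to b0
  b9←b7: walk b7 to b0
  b9←b8: walk b8 to b0
  b0: DF=∅
  b1: DF={b2,b6,b7,b8}
  b2: DF={b6,b7,b9}
  b3: DF={b6,b7,b8}
  b4: DF={b6,b7}
  b5: DF={b6,b7}
  b6: DF={b8}
  b7: DF={b9}
  b8: DF={b9}
  b9: DF=∅

DF(b4) = ["b6", "b7"]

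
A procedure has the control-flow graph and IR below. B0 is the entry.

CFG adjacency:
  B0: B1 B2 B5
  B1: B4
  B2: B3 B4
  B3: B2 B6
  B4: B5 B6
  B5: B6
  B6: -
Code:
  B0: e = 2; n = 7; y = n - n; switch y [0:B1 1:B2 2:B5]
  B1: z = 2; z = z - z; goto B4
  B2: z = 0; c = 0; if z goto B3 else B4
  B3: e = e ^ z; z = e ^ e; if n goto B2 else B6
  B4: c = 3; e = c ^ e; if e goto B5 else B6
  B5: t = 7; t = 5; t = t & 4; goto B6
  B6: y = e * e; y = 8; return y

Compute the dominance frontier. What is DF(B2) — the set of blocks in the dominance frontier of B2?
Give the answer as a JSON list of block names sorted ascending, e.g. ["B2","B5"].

Answer: ["B2", "B4", "B6"]

Working:
idom tree: B1←B0 B2←B0 B3←B2 B4←B0 B5←B0 B6←B0
Dom at joins:
  B2: preds {B0,B3}: {B0} ∩ {B0,B2,B3} = {B0}; idom=B0
  B4: preds {B1,B2}: {B0,B1} ∩ {B0,B2} = {B0}; idom=B0
  B5: preds {B0,B4}: {B0} ∩ {B0,B4} = {B0}; idom=B0
  B6: preds {B3,B4,B5}: {B0,B2,B3} ∩ {B0,B4} ∩ {B0,B5} = {B0}; idom=B0

DF derivation:
  B2←B0: walk · to B0
  B2←B3: walk B3→B2 to B0
  B4←B1: walk B1 to B0
  B4←B2: walk B2 to B0
  B5←B0: walk · to B0
  B5←B4: walk B4 to B0
  B6←B3: walk B3→B2 to B0
  B6←B4: walk B4 to B0
  B6←B5: walk B5 to B0
  B0: DF=∅
  B1: DF={B4}
  B2: DF={B2,B4,B6}
  B3: DF={B2,B6}
  B4: DF={B5,B6}
  B5: DF={B6}
  B6: DF=∅

DF(B2) = ["B2", "B4", "B6"]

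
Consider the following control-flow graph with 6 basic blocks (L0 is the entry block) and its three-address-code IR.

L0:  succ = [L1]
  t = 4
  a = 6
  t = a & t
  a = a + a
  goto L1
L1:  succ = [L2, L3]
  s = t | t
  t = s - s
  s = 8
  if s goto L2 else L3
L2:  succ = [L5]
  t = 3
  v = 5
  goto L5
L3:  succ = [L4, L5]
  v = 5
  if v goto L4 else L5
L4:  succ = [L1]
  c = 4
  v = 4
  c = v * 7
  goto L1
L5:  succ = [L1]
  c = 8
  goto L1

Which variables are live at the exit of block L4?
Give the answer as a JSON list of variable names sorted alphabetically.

Per-block:
  L0 def {a,t} use ∅
  L1 def {s,t} use {t}
  L2 def {t,v} use ∅
  L3 def {v} use ∅
  L4 def {c,v} use ∅
  L5 def {c} use ∅

Live sets:
  L0: in=∅ out={t}
  L1: in={t} out={t}
  L2: in=∅ out={t}
  L3: in={t} out={t}
  L4: in={t} out={t}
  L5: in={t} out={t}

live-out(L4) = ["t"]

Answer: ["t"]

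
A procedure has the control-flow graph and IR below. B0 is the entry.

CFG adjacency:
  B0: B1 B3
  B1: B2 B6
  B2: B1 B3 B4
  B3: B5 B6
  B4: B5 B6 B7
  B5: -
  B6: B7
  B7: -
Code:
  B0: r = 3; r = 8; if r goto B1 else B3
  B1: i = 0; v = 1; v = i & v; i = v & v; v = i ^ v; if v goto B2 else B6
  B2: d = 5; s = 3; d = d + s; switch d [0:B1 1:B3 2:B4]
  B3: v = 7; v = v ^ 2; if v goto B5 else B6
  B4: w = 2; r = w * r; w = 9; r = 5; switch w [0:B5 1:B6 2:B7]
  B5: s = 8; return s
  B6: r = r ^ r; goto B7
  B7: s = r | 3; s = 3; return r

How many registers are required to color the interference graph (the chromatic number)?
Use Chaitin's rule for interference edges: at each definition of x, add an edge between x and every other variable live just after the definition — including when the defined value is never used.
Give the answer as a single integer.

Answer: 3

Analysis:
Per-block:
  B0 def {r} use ∅
  B1 def {i,v} use ∅
  B2 def {d,s} use ∅
  B3 def {v} use ∅
  B4 def {r,w} use {r}
  B5 def {s} use ∅
  B6 def {r} use {r}
  B7 def {s} use {r}

Liveness:
  B0 li=∅ lo={r}
  B1 li={r} lo={r}
  B2 li={r} lo={r}
  B3 li={r} lo={r}
  B4 li={r} lo={r}
  B5 li=∅ lo=∅
  B6 li={r} lo={r}
  B7 li={r} lo=∅

Interfere edges:
  d — {r,s}
  i — {r,v}
  r — {d,i,s,v,w}
  s — {d,r}
  v — {i,r}
  w — {r}

Registers:
  lower bound: {d,r,s} mutually conflict ⇒ χ ≥ 3
  3-colouring: R0={r}  R1={d,i,w}  R2={s,v}
  χ = 3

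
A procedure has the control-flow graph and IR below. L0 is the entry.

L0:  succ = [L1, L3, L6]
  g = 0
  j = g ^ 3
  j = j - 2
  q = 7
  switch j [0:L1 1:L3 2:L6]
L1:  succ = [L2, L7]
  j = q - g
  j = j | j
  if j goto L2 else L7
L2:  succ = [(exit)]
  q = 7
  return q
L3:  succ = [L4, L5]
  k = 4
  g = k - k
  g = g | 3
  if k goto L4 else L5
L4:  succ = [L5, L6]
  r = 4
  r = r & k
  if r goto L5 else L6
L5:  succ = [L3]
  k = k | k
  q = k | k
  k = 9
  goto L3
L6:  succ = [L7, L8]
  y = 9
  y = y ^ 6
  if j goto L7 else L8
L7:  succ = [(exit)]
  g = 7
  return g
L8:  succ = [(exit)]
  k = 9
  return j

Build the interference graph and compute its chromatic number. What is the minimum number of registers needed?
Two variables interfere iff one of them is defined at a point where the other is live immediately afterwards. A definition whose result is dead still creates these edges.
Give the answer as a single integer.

Per-block:
  L0: def={g,j,q} ue=∅
  L1: def={j} ue={g,q}
  L2: def={q} ue=∅
  L3: def={g,k} ue=∅
  L4: def={r} ue={k}
  L5: def={k,q} ue={k}
  L6: def={y} ue={j}
  L7: def={g} ue=∅
  L8: def={k} ue={j}

Backward fixpoint:
  live L0: ∅→{g,j,q}
  live L1: {g,q}→∅
  live L2: ∅→∅
  live L3: {j}→{j,k}
  live L4: {j,k}→{j,k}
  live L5: {j,k}→{j}
  live L6: {j}→{j}
  live L7: ∅→∅
  live L8: {j}→∅

Conflict graph:
  g: {j,k,q}
  j: {g,k,q,r,y}
  k: {g,j,r}
  q: {g,j}
  r: {j,k}
  y: {j}

Registers:
  clique {g,j,k} ⇒ need ≥ 3
  assign g→c1 j→c0 k→c2 q→c2 r→c1 y→c1 — no edge inside a register ⇒ χ ≤ 3
  χ = 3

Answer: 3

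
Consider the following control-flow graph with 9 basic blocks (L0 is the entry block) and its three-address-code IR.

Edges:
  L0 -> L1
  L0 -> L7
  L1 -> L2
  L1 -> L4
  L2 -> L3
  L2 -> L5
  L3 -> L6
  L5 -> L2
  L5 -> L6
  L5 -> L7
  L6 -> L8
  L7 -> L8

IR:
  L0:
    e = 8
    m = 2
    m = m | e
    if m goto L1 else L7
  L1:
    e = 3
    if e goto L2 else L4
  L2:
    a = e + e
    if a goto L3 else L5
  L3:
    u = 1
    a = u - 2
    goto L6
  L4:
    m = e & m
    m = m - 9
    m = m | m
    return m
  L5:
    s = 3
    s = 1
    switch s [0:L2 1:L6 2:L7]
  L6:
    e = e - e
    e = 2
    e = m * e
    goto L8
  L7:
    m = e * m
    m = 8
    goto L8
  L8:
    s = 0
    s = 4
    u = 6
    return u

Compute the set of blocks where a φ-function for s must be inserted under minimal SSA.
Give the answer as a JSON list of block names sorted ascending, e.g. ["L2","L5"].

idom tree: L1←L0 L2←L1 L3←L2 L4←L1 L5←L2 L6←L2 L7←L0 L8←L0
Dom at joins:
  L2: preds {L1,L5}: {L0,L1} ∩ {L0,L1,L2,L5} = {L0,L1}; idom=L1
  L6: preds {L3,L5}: {L0,L1,L2,L3} ∩ {L0,L1,L2,L5} = {L0,L1,L2}; idom=L2
  L7: preds {L0,L5}: {L0} ∩ {L0,L1,L2,L5} = {L0}; idom=L0
  L8: preds {L6,L7}: {L0,L1,L2,L6} ∩ {L0,L7} = {L0}; idom=L0

Frontier:
  join L2 pred L1: · stop@L1
  join L2 pred L5: L5→L2 stop@L1
  join L6 pred L3: L3 stop@L2
  join L6 pred L5: L5 stop@L2
  join L7 pred L0: · stop@L0
  join L7 pred L5: L5→L2→L1 stop@L0
  join L8 pred L6: L6→L2→L1 stop@L0
  join L8 pred L7: L7 stop@L0
  DF(L0)=∅
  DF(L1)={L7,L8}
  DF(L2)={L2,L7,L8}
  DF(L3)={L6}
  DF(L4)=∅
  DF(L5)={L2,L6,L7}
  DF(L6)={L8}
  DF(L7)={L8}
  DF(L8)=∅

φ for s: defs {L5,L8}
  DF⁺ = {L2,L6,L7,L8}

Answer: ["L2", "L6", "L7", "L8"]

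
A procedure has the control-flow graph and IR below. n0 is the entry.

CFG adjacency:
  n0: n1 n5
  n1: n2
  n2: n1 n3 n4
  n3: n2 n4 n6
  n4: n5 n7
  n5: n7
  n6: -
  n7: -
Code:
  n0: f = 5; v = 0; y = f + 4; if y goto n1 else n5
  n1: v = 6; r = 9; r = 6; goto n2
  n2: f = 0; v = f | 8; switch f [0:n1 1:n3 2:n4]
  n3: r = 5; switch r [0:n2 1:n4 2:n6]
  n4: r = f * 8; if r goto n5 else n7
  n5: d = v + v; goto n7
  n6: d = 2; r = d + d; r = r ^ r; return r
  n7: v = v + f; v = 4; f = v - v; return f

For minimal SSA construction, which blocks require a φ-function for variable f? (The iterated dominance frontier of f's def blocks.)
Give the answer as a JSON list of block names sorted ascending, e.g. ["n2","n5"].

Answer: ["n1", "n2", "n5", "n7"]

Working:
idom tree: n1←n0 n2←n1 n3←n2 n4←n2 n5←n0 n6←n3 n7←n0
Dom at joins:
  n1: preds {n0,n2}: {n0} ∩ {n0,n1,n2} = {n0}; idom=n0
  n2: preds {n1,n3}: {n0,n1} ∩ {n0,n1,n2,n3} = {n0,n1}; idom=n1
  n4: preds {n2,n3}: {n0,n1,n2} ∩ {n0,n1,n2,n3} = {n0,n1,n2}; idom=n2
  n5: preds {n0,n4}: {n0} ∩ {n0,n1,n2,n4} = {n0}; idom=n0
  n7: preds {n4,n5}: {n0,n1,n2,n4} ∩ {n0,n5} = {n0}; idom=n0

DF walk-up:
  n1←n0: walk · to n0
  n1←n2: walk n2→n1 to n0
  n2←n1: walk · to n1
  n2←n3: walk n3→n2 to n1
  n4←n2: walk · to n2
  n4←n3: walk n3 to n2
  n5←n0: walk · to n0
  n5←n4: walk n4→n2→n1 to n0
  n7←n4: walk n4→n2→n1 to n0
  n7←n5: walk n5 to n0
  n0: DF=∅
  n1: DF={n1,n5,n7}
  n2: DF={n1,n2,n5,n7}
  n3: DF={n2,n4}
  n4: DF={n5,n7}
  n5: DF={n7}
  n6: DF=∅
  n7: DF=∅

φ for f: defs {n0,n2,n7}
  DF⁺ = {n1,n2,n5,n7}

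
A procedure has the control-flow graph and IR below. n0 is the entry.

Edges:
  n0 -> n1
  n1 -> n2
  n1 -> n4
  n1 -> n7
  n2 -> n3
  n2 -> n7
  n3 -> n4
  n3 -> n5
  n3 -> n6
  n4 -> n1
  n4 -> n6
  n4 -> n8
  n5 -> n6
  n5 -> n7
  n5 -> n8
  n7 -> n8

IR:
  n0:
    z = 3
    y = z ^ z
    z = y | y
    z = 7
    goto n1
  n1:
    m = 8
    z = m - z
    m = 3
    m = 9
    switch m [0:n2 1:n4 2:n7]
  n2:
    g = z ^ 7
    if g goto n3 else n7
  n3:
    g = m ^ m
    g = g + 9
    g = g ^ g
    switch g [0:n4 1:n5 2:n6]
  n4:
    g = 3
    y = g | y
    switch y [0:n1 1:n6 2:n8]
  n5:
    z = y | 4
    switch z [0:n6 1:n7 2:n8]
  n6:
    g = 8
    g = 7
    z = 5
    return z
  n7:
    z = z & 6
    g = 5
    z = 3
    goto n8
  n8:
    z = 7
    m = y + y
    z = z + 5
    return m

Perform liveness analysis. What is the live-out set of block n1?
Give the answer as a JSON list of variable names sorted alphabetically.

Answer: ["m", "y", "z"]

Derivation:
def/use:
  n0 def {y,z} use ∅
  n1 def {m,z} use {z}
  n2 def {g} use {z}
  n3 def {g} use {m}
  n4 def {g,y} use {y}
  n5 def {z} use {y}
  n6 def {g,z} use ∅
  n7 def {g,z} use {z}
  n8 def {m,z} use {y}

Live sets:
  n0 li=∅ lo={y,z}
  n1 li={y,z} lo={m,y,z}
  n2 li={m,y,z} lo={m,y,z}
  n3 li={m,y,z} lo={y,z}
  n4 li={y,z} lo={y,z}
  n5 li={y} lo={y,z}
  n6 li=∅ lo=∅
  n7 li={y,z} lo={y}
  n8 li={y} lo=∅

live-out(n1) = ["m", "y", "z"]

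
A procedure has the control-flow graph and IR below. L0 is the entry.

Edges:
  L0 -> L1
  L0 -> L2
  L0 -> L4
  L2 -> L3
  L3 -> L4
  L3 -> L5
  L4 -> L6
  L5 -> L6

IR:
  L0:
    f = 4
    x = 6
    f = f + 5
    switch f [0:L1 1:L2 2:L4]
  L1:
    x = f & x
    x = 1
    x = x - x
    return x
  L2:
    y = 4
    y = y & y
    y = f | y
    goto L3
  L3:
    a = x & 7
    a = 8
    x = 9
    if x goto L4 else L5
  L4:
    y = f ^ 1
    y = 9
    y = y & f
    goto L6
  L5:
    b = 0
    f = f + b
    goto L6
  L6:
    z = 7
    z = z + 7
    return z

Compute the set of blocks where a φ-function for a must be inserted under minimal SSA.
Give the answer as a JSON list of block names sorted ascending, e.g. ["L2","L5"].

Answer: ["L4", "L6"]

Analysis:
idom tree: L1←L0 L2←L0 L3←L2 L4←L0 L5←L3 L6←L0
Dom∩ at merges:
  L4: preds {L0,L3}: {L0} ∩ {L0,L2,L3} = {L0}; idom=L0
  L6: preds {L4,L5}: {L0,L4} ∩ {L0,L2,L3,L5} = {L0}; idom=L0

Frontier:
  join L4 pred L0: · stop@L0
  join L4 pred L3: L3→L2 stop@L0
  join L6 pred L4: L4 stop@L0
  join L6 pred L5: L5→L3→L2 stop@L0
  L0 → ∅
  L1 → ∅
  L2 → {L4,L6}
  L3 → {L4,L6}
  L4 → {L6}
  L5 → {L6}
  L6 → ∅

φ for a: defs {L3}
  DF⁺ = {L4,L6}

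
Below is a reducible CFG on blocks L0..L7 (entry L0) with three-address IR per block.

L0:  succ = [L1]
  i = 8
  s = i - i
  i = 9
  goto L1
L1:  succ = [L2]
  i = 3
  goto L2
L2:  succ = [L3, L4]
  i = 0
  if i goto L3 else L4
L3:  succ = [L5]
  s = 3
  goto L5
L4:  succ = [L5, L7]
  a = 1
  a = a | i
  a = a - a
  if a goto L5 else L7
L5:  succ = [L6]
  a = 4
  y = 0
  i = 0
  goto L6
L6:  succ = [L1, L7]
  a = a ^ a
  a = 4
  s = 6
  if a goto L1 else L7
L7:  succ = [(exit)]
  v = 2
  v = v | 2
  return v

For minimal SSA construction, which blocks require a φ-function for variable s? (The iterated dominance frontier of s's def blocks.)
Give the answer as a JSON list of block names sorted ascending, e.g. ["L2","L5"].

Answer: ["L1", "L5", "L7"]

Working:
idom tree: L1←L0 L2←L1 L3←L2 L4←L2 L5←L2 L6←L5 L7←L2
Join-block Dom:
  L1: preds {L0,L6}: {L0} ∩ {L0,L1,L2,L5,L6} = {L0}; idom=L0
  L5: preds {L3,L4}: {L0,L1,L2,L3} ∩ {L0,L1,L2,L4} = {L0,L1,L2}; idom=L2
  L7: preds {L4,L6}: {L0,L1,L2,L4} ∩ {L0,L1,L2,L5,L6} = {L0,L1,L2}; idom=L2

DF derivation:
  L1←L0: walk · to L0
  L1←L6: walk L6→L5→L2→L1 to L0
  L5←L3: walk L3 to L2
  L5←L4: walk L4 to L2
  L7←L4: walk L4 to L2
  L7←L6: walk L6→L5 to L2
  DF(L0)=∅
  DF(L1)={L1}
  DF(L2)={L1}
  DF(L3)={L5}
  DF(L4)={L5,L7}
  DF(L5)={L1,L7}
  DF(L6)={L1,L7}
  DF(L7)=∅

φ for s: defs {L0,L3,L6}
  DF⁺ = {L1,L5,L7}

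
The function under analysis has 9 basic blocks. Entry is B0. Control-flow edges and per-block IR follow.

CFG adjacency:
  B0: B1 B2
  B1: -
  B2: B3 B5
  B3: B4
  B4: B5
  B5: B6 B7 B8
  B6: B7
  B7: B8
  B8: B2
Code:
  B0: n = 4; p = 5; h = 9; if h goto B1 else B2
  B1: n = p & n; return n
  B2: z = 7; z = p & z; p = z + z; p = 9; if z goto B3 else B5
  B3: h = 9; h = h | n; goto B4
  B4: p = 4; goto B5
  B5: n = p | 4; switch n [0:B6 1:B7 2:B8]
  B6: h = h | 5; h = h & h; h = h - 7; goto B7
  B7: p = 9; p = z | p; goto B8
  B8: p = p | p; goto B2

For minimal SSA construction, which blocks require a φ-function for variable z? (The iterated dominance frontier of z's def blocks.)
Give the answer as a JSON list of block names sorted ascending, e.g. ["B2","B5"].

Answer: ["B2"]

Working:
idom tree: B1←B0 B2←B0 B3←B2 B4←B3 B5←B2 B6←B5 B7←B5 B8←B5
Join-block Dom:
  B2: preds {B0,B8}: {B0} ∩ {B0,B2,B5,B8} = {B0}; idom=B0
  B5: preds {B2,B4}: {B0,B2} ∩ {B0,B2,B3,B4} = {B0,B2}; idom=B2
  B7: preds {B5,B6}: {B0,B2,B5} ∩ {B0,B2,B5,B6} = {B0,B2,B5}; idom=B5
  B8: preds {B5,B7}: {B0,B2,B5} ∩ {B0,B2,B5,B7} = {B0,B2,B5}; idom=B5

DF walk-up:
  join B2 pred B0: · stop@B0
  join B2 pred B8: B8→B5→B2 stop@B0
  join B5 pred B2: · stop@B2
  join B5 pred B4: B4→B3 stop@B2
  join B7 pred B5: · stop@B5
  join B7 pred B6: B6 stop@B5
  join B8 pred B5: · stop@B5
  join B8 pred B7: B7 stop@B5
  DF(B0)=∅
  DF(B1)=∅
  DF(B2)={B2}
  DF(B3)={B5}
  DF(B4)={B5}
  DF(B5)={B2}
  DF(B6)={B7}
  DF(B7)={B8}
  DF(B8)={B2}

φ for z: defs {B2}
  DF⁺ = {B2}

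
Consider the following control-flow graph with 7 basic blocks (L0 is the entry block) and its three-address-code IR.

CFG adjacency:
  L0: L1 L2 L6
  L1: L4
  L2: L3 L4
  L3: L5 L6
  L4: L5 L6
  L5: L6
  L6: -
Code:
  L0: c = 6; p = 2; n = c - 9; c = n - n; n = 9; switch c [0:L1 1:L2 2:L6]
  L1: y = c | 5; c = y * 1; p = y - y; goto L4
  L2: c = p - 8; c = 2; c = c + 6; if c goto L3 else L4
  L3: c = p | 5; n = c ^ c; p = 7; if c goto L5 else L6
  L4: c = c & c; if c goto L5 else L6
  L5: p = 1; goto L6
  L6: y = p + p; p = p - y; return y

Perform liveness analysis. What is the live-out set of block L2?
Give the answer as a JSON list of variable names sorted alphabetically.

Per-block:
  L0 def {c,n,p} use ∅
  L1 def {c,p,y} use {c}
  L2 def {c} use {p}
  L3 def {c,n,p} use {p}
  L4 def {c} use {c}
  L5 def {p} use ∅
  L6 def {p,y} use {p}

Backward fixpoint:
  live L0: ∅→{c,p}
  live L1: {c}→{c,p}
  live L2: {p}→{c,p}
  live L3: {p}→{p}
  live L4: {c,p}→{p}
  live L5: ∅→{p}
  live L6: {p}→∅

live-out(L2) = ["c", "p"]

Answer: ["c", "p"]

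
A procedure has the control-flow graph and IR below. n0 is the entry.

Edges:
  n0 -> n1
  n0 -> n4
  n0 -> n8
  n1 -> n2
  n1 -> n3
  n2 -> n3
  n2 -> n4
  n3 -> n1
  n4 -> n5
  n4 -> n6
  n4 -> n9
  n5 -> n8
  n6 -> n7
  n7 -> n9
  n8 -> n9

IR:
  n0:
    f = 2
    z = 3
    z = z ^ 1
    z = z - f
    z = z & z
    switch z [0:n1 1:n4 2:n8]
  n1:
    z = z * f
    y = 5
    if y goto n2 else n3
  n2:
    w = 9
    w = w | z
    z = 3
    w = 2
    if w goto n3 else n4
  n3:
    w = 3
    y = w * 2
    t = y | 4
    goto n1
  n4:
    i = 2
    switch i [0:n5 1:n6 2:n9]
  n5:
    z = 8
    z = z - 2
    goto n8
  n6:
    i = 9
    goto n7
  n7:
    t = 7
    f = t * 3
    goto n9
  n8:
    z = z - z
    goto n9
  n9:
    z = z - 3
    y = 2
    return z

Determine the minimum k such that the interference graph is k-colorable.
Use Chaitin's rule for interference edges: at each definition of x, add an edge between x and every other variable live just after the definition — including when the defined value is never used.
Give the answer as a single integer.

Per-block:
  n0 def {f,z} use ∅
  n1 def {y,z} use {f,z}
  n2 def {w,z} use {z}
  n3 def {t,w,y} use ∅
  n4 def {i} use ∅
  n5 def {z} use ∅
  n6 def {i} use ∅
  n7 def {f,t} use ∅
  n8 def {z} use {z}
  n9 def {y,z} use {z}

Live sets:
  live n0: ∅→{f,z}
  live n1: {f,z}→{f,z}
  live n2: {f,z}→{f,z}
  live n3: {f,z}→{f,z}
  live n4: {z}→{z}
  live n5: ∅→{z}
  live n6: {z}→{z}
  live n7: {z}→{z}
  live n8: {z}→{z}
  live n9: {z}→∅

Interference:
  f: {t,w,y,z}
  i: {z}
  t: {f,z}
  w: {f,z}
  y: {f,z}
  z: {f,i,t,w,y}

Registers:
  lower bound: {f,t,z} mutually conflict ⇒ χ ≥ 3
  assign f→c1 i→c1 t→c2 w→c2 y→c2 z→c0 — no edge inside a register ⇒ χ ≤ 3
  χ = 3

Answer: 3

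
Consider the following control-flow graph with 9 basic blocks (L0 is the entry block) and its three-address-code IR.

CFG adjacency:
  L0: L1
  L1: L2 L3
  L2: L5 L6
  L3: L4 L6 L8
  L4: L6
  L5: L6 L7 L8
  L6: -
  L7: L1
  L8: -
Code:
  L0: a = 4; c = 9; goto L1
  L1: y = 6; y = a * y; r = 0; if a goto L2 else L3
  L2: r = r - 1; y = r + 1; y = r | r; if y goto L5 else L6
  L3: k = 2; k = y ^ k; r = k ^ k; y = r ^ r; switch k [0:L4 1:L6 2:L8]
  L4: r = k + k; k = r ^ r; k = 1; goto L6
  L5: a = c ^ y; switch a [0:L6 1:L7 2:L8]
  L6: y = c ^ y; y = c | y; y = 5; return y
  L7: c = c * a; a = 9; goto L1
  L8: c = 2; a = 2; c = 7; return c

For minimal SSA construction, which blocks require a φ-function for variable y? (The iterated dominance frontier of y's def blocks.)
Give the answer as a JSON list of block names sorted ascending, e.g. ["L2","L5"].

Answer: ["L1", "L6", "L8"]

Working:
idom tree: L1←L0 L2←L1 L3←L1 L4←L3 L5←L2 L6←L1 L7←L5 L8←L1
Join-block Dom:
  L1: preds {L0,L7}: {L0} ∩ {L0,L1,L2,L5,L7} = {L0}; idom=L0
  L6: preds {L2,L3,L4,L5}: {L0,L1,L2} ∩ {L0,L1,L3} ∩ {L0,L1,L3,L4} ∩ {L0,L1,L2,L5} = {L0,L1}; idom=L1
  L8: preds {L3,L5}: {L0,L1,L3} ∩ {L0,L1,L2,L5} = {L0,L1}; idom=L1

DF derivation:
  join L1 pred L0: · stop@L0
  join L1 pred L7: L7→L5→L2→L1 stop@L0
  join L6 pred L2: L2 stop@L1
  join L6 pred L3: L3 stop@L1
  join L6 pred L4: L4→L3 stop@L1
  join L6 pred L5: L5→L2 stop@L1
  join L8 pred L3: L3 stop@L1
  join L8 pred L5: L5→L2 stop@L1
  DF(L0)=∅
  DF(L1)={L1}
  DF(L2)={L1,L6,L8}
  DF(L3)={L6,L8}
  DF(L4)={L6}
  DF(L5)={L1,L6,L8}
  DF(L6)=∅
  DF(L7)={L1}
  DF(L8)=∅

φ for y: defs {L1,L2,L3,L6}
  DF⁺ = {L1,L6,L8}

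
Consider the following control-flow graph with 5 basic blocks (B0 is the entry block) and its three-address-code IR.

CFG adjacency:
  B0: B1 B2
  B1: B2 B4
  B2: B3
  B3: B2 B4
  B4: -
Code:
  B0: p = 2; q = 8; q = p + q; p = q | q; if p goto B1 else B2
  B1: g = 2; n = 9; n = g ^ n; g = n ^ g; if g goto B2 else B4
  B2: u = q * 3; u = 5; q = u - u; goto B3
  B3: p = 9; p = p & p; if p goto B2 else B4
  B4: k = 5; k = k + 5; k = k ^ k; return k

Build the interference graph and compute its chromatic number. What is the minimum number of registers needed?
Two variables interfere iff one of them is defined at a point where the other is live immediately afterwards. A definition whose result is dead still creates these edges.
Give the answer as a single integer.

Per-block:
  B0: def={p,q} ue=∅
  B1: def={g,n} ue=∅
  B2: def={q,u} ue={q}
  B3: def={p} ue=∅
  B4: def={k} ue=∅

Live sets:
  B0 li=∅ lo={q}
  B1 li={q} lo={q}
  B2 li={q} lo={q}
  B3 li={q} lo={q}
  B4 li=∅ lo=∅

Interfere edges:
  g — {n,q}
  k — ∅
  n — {g,q}
  p — {q}
  q — {g,n,p}
  u — ∅

Colouring:
  {g,n,q} pairwise interfere (3-clique) ⇒ χ ≥ 3
  3-colouring: r0={k,q,u}  r1={g,p}  r2={n}
  χ = 3

Answer: 3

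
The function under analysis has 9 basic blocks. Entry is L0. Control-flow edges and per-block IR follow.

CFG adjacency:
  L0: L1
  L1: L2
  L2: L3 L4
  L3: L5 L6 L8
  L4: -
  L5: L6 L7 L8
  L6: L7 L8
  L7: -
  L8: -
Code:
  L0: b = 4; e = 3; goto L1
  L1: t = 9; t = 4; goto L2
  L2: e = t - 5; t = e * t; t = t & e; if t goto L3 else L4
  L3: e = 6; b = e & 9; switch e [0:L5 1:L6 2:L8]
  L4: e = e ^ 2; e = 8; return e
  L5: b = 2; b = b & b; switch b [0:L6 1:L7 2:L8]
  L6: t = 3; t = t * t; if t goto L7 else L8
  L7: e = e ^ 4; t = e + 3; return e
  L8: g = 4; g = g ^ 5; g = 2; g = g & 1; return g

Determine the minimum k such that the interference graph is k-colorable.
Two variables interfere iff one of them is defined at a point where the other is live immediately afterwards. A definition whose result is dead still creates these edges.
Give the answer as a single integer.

Per-block:
  L0: def={b,e} ue=∅
  L1: def={t} ue=∅
  L2: def={e,t} ue={t}
  L3: def={b,e} ue=∅
  L4: def={e} ue={e}
  L5: def={b} ue=∅
  L6: def={t} ue=∅
  L7: def={e,t} ue={e}
  L8: def={g} ue=∅

Live sets:
  L0 li=∅ lo=∅
  L1 li=∅ lo={t}
  L2 li={t} lo={e}
  L3 li=∅ lo={e}
  L4 li={e} lo=∅
  L5 li={e} lo={e}
  L6 li={e} lo={e}
  L7 li={e} lo=∅
  L8 li=∅ lo=∅

Interference:
  b — {e}
  e — {b,t}
  g — ∅
  t — {e}

Colouring:
  lower bound: {b,e} mutually conflict ⇒ χ ≥ 2
  2-colouring: r0={e,g}  r1={b,t}
  χ = 2

Answer: 2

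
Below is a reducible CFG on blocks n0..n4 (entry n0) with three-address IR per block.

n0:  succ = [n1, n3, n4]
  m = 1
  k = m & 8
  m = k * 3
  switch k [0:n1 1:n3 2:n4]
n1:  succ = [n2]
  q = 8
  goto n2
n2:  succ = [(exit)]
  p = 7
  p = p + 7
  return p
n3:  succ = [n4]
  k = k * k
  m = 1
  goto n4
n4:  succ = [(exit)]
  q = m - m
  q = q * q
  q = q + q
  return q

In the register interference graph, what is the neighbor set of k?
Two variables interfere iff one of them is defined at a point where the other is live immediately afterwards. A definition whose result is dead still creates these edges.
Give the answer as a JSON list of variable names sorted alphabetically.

def/use:
  n0: def={k,m} ue=∅
  n1: def={q} ue=∅
  n2: def={p} ue=∅
  n3: def={k,m} ue={k}
  n4: def={q} ue={m}

Live sets:
  n0: in=∅ out={k,m}
  n1: in=∅ out=∅
  n2: in=∅ out=∅
  n3: in={k} out={m}
  n4: in={m} out=∅

Interfere edges:
  k — {m}
  m — {k}
  p — ∅
  q — ∅

N(k) = ["m"]

Answer: ["m"]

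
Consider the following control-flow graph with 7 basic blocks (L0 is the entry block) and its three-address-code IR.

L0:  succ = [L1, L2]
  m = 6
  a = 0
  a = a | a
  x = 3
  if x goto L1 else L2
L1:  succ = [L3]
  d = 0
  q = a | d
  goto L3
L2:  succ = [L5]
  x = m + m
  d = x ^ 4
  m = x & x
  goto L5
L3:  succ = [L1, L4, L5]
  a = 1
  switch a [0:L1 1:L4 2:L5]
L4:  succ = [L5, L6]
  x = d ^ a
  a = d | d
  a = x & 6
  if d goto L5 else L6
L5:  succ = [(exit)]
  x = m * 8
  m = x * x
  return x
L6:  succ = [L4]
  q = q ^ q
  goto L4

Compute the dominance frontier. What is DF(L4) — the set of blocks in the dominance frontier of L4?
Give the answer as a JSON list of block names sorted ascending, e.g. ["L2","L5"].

idom tree: L1←L0 L2←L0 L3←L1 L4←L3 L5←L0 L6←L4
Join-block Dom:
  L1: preds {L0,L3}: {L0} ∩ {L0,L1,L3} = {L0}; idom=L0
  L4: preds {L3,L6}: {L0,L1,L3} ∩ {L0,L1,L3,L4,L6} = {L0,L1,L3}; idom=L3
  L5: preds {L2,L3,L4}: {L0,L2} ∩ {L0,L1,L3} ∩ {L0,L1,L3,L4} = {L0}; idom=L0

DF walk-up:
  join L1 pred L0: · stop@L0
  join L1 pred L3: L3→L1 stop@L0
  join L4 pred L3: · stop@L3
  join L4 pred L6: L6→L4 stop@L3
  join L5 pred L2: L2 stop@L0
  join L5 pred L3: L3→L1 stop@L0
  join L5 pred L4: L4→L3→L1 stop@L0
  L0: DF=∅
  L1: DF={L1,L5}
  L2: DF={L5}
  L3: DF={L1,L5}
  L4: DF={L4,L5}
  L5: DF=∅
  L6: DF={L4}

DF(L4) = ["L4", "L5"]

Answer: ["L4", "L5"]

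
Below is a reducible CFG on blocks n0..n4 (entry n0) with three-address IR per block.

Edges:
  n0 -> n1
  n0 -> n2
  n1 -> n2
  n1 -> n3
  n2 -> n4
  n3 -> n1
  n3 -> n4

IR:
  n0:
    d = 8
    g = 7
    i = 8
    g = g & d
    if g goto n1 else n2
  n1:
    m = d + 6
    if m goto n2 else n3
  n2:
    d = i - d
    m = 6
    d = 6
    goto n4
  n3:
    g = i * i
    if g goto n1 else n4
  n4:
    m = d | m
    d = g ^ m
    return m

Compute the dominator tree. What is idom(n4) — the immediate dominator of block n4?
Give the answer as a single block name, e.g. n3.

Answer: n0

Working:
idom tree: n1←n0 n2←n0 n3←n1 n4←n0
Dom at joins:
  n1: preds {n0,n3}: {n0} ∩ {n0,n1,n3} = {n0}; idom=n0
  n2: preds {n0,n1}: {n0} ∩ {n0,n1} = {n0}; idom=n0
  n4: preds {n2,n3}: {n0,n2} ∩ {n0,n1,n3} = {n0}; idom=n0

idom(n4) = n0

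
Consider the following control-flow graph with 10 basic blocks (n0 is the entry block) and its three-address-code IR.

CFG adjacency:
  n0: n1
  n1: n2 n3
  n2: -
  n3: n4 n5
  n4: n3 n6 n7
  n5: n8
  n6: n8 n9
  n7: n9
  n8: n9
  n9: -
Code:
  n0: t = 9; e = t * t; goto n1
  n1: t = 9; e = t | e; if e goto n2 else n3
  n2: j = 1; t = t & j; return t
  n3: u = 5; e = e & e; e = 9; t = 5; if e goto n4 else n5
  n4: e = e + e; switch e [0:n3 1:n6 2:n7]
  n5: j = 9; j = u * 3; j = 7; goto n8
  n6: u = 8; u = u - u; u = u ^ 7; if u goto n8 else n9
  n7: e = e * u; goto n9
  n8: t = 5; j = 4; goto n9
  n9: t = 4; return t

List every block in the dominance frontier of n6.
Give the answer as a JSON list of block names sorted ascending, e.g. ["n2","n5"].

idom tree: n1←n0 n2←n1 n3←n1 n4←n3 n5←n3 n6←n4 n7←n4 n8←n3 n9←n3
Dom∩ at merges:
  n3: preds {n1,n4}: {n0,n1} ∩ {n0,n1,n3,n4} = {n0,n1}; idom=n1
  n8: preds {n5,n6}: {n0,n1,n3,n5} ∩ {n0,n1,n3,n4,n6} = {n0,n1,n3}; idom=n3
  n9: preds {n6,n7,n8}: {n0,n1,n3,n4,n6} ∩ {n0,n1,n3,n4,n7} ∩ {n0,n1,n3,n8} = {n0,n1,n3}; idom=n3

DF derivation:
  n3←n1: walk · to n1
  n3←n4: walk n4→n3 to n1
  n8←n5: walk n5 to n3
  n8←n6: walk n6→n4 to n3
  n9←n6: walk n6→n4 to n3
  n9←n7: walk n7→n4 to n3
  n9←n8: walk n8 to n3
  n0: DF=∅
  n1: DF=∅
  n2: DF=∅
  n3: DF={n3}
  n4: DF={n3,n8,n9}
  n5: DF={n8}
  n6: DF={n8,n9}
  n7: DF={n9}
  n8: DF={n9}
  n9: DF=∅

DF(n6) = ["n8", "n9"]

Answer: ["n8", "n9"]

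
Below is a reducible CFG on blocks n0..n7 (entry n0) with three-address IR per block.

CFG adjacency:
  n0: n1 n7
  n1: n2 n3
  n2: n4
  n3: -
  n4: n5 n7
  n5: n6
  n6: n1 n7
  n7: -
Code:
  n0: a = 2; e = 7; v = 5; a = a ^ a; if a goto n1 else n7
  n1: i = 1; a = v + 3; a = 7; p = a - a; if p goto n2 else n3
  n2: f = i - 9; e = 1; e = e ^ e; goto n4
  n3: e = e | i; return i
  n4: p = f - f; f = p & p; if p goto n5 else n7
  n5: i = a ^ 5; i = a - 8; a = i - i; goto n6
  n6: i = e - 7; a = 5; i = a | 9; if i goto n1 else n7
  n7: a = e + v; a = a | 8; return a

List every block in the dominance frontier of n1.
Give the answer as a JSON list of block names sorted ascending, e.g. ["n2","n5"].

Answer: ["n1", "n7"]

Analysis:
idom tree: n1←n0 n2←n1 n3←n1 n4←n2 n5←n4 n6←n5 n7←n0
Join-block Dom:
  n1: preds {n0,n6}: {n0} ∩ {n0,n1,n2,n4,n5,n6} = {n0}; idom=n0
  n7: preds {n0,n4,n6}: {n0} ∩ {n0,n1,n2,n4} ∩ {n0,n1,n2,n4,n5,n6} = {n0}; idom=n0

DF derivation:
  n1←n0: walk · to n0
  n1←n6: walk n6→n5→n4→n2→n1 to n0
  n7←n0: walk · to n0
  n7←n4: walk n4→n2→n1 to n0
  n7←n6: walk n6→n5→n4→n2→n1 to n0
  n0: DF=∅
  n1: DF={n1,n7}
  n2: DF={n1,n7}
  n3: DF=∅
  n4: DF={n1,n7}
  n5: DF={n1,n7}
  n6: DF={n1,n7}
  n7: DF=∅

DF(n1) = ["n1", "n7"]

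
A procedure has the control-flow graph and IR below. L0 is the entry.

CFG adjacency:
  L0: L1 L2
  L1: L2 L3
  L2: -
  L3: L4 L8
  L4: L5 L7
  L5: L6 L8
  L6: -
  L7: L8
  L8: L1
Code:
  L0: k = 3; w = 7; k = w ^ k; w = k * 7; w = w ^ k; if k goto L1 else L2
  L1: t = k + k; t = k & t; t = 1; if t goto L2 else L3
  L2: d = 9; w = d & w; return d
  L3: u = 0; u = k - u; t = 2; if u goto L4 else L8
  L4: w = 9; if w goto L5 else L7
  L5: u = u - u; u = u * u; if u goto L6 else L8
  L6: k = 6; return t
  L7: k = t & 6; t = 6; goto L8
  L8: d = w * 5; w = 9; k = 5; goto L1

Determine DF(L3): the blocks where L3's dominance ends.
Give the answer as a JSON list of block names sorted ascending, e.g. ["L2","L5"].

Answer: ["L1"]

Working:
idom tree: L1←L0 L2←L0 L3←L1 L4←L3 L5←L4 L6←L5 L7←L4 L8←L3
Join-block Dom:
  L1: preds {L0,L8}: {L0} ∩ {L0,L1,L3,L8} = {L0}; idom=L0
  L2: preds {L0,L1}: {L0} ∩ {L0,L1} = {L0}; idom=L0
  L8: preds {L3,L5,L7}: {L0,L1,L3} ∩ {L0,L1,L3,L4,L5} ∩ {L0,L1,L3,L4,L7} = {L0,L1,L3}; idom=L3

DF derivation:
  join L1 pred L0: · stop@L0
  join L1 pred L8: L8→L3→L1 stop@L0
  join L2 pred L0: · stop@L0
  join L2 pred L1: L1 stop@L0
  join L8 pred L3: · stop@L3
  join L8 pred L5: L5→L4 stop@L3
  join L8 pred L7: L7→L4 stop@L3
  L0 → ∅
  L1 → {L1,L2}
  L2 → ∅
  L3 → {L1}
  L4 → {L8}
  L5 → {L8}
  L6 → ∅
  L7 → {L8}
  L8 → {L1}

DF(L3) = ["L1"]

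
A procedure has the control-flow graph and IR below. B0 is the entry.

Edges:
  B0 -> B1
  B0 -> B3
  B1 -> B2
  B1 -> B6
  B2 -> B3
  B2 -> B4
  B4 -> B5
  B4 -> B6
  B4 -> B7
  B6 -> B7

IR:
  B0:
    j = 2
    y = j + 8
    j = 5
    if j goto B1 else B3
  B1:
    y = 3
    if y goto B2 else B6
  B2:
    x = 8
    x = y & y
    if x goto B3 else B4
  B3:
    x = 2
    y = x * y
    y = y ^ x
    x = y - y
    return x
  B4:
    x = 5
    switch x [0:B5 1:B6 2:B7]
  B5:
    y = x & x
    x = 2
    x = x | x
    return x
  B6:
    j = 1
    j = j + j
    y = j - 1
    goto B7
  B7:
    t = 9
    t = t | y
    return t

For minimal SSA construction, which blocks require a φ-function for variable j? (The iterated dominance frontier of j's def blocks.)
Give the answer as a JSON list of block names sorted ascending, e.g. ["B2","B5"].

Answer: ["B7"]

Working:
idom tree: B1←B0 B2←B1 B3←B0 B4←B2 B5←B4 B6←B1 B7←B1
Join-block Dom:
  B3: preds {B0,B2}: {B0} ∩ {B0,B1,B2} = {B0}; idom=B0
  B6: preds {B1,B4}: {B0,B1} ∩ {B0,B1,B2,B4} = {B0,B1}; idom=B1
  B7: preds {B4,B6}: {B0,B1,B2,B4} ∩ {B0,B1,B6} = {B0,B1}; idom=B1

DF derivation:
  B3←B0: walk · to B0
  B3←B2: walk B2→B1 to B0
  B6←B1: walk · to B1
  B6←B4: walk B4→B2 to B1
  B7←B4: walk B4→B2 to B1
  B7←B6: walk B6 to B1
  B0 → ∅
  B1 → {B3}
  B2 → {B3,B6,B7}
  B3 → ∅
  B4 → {B6,B7}
  B5 → ∅
  B6 → {B7}
  B7 → ∅

φ for j: defs {B0,B6}
  DF⁺ = {B7}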